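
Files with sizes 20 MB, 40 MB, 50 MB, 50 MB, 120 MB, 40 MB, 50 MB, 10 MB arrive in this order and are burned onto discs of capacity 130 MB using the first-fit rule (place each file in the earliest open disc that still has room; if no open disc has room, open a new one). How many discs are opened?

  20 → disc 1 (new)  [load 20/130]
  40 → disc 1  [load 60/130]
  50 → disc 1  [load 110/130]
  50 → disc 2 (new)  [load 50/130]
  120 → disc 3 (new)  [load 120/130]
  40 → disc 2  [load 90/130]
  50 → disc 4 (new)  [load 50/130]
  10 → disc 1  [load 120/130]
4 discs opened.

4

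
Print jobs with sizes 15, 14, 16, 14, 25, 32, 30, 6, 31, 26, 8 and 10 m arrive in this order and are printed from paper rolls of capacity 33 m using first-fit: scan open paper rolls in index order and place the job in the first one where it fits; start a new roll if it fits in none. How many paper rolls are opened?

  15 → roll 1 (new)  [load 15/33]
  14 → roll 1  [load 29/33]
  16 → roll 2 (new)  [load 16/33]
  14 → roll 2  [load 30/33]
  25 → roll 3 (new)  [load 25/33]
  32 → roll 4 (new)  [load 32/33]
  30 → roll 5 (new)  [load 30/33]
  6 → roll 3  [load 31/33]
  31 → roll 6 (new)  [load 31/33]
  26 → roll 7 (new)  [load 26/33]
  8 → roll 8 (new)  [load 8/33]
  10 → roll 8  [load 18/33]
8 paper rolls opened.

8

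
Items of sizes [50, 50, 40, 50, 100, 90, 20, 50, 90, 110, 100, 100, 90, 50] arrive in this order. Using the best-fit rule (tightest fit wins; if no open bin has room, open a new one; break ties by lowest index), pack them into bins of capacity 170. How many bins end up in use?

8

  50 → bin 1 (new)  [load 50/170]
  50 → bin 1  [load 100/170]
  40 → bin 1  [load 140/170]
  50 → bin 2 (new)  [load 50/170]
  100 → bin 2  [load 150/170]
  90 → bin 3 (new)  [load 90/170]
  20 → bin 2  [load 170/170]
  50 → bin 3  [load 140/170]
  90 → bin 4 (new)  [load 90/170]
  110 → bin 5 (new)  [load 110/170]
  100 → bin 6 (new)  [load 100/170]
  100 → bin 7 (new)  [load 100/170]
  90 → bin 8 (new)  [load 90/170]
  50 → bin 5  [load 160/170]
8 bins opened.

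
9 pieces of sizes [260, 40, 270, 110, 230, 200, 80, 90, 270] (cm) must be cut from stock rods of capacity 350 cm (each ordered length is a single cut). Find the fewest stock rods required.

5

Total = 270 + 270 + 260 + 230 + 200 + 110 + 90 + 80 + 40 = 1550 cm.
Lower bound: ⌈1550/350⌉ = 5 stock rods.
A packing using 5 stock rods:
  stock rod 1: 270 + 80 = 350
  stock rod 2: 270 + 40 = 310
  stock rod 3: 260 + 90 = 350
  stock rod 4: 230 + 110 = 340
  stock rod 5: 200 = 200
This matches the lower bound, so 5 is optimal.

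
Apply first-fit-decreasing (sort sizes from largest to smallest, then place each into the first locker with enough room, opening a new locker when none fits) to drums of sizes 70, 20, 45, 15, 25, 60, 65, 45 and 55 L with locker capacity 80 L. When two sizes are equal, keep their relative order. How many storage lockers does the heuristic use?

Sorted descending: 70, 65, 60, 55, 45, 45, 25, 20, 15.
  70 → locker 1 (new)  [load 70/80]
  65 → locker 2 (new)  [load 65/80]
  60 → locker 3 (new)  [load 60/80]
  55 → locker 4 (new)  [load 55/80]
  45 → locker 5 (new)  [load 45/80]
  45 → locker 6 (new)  [load 45/80]
  25 → locker 4  [load 80/80]
  20 → locker 3  [load 80/80]
  15 → locker 2  [load 80/80]
6 storage lockers opened.

6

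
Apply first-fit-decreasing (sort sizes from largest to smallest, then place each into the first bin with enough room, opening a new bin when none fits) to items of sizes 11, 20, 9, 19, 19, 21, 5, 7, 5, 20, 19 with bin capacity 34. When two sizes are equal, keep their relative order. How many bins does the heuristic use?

6

Sorted descending: 21, 20, 20, 19, 19, 19, 11, 9, 7, 5, 5.
  21 → bin 1 (new)  [load 21/34]
  20 → bin 2 (new)  [load 20/34]
  20 → bin 3 (new)  [load 20/34]
  19 → bin 4 (new)  [load 19/34]
  19 → bin 5 (new)  [load 19/34]
  19 → bin 6 (new)  [load 19/34]
  11 → bin 1  [load 32/34]
  9 → bin 2  [load 29/34]
  7 → bin 3  [load 27/34]
  5 → bin 2  [load 34/34]
  5 → bin 3  [load 32/34]
6 bins opened.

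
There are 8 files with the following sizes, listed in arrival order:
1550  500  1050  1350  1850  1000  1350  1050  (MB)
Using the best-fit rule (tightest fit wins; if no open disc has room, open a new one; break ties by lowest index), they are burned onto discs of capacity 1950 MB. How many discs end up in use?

  1550 → disc 1 (new)  [load 1550/1950]
  500 → disc 2 (new)  [load 500/1950]
  1050 → disc 2  [load 1550/1950]
  1350 → disc 3 (new)  [load 1350/1950]
  1850 → disc 4 (new)  [load 1850/1950]
  1000 → disc 5 (new)  [load 1000/1950]
  1350 → disc 6 (new)  [load 1350/1950]
  1050 → disc 7 (new)  [load 1050/1950]
7 discs opened.

7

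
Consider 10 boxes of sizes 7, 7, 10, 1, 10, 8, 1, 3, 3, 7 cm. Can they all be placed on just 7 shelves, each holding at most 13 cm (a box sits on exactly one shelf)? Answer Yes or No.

A valid assignment using 6 shelves:
  shelf 1: 10 + 3 = 13
  shelf 2: 10 + 3 = 13
  shelf 3: 8 + 1 + 1 = 10
  shelf 4: 7 = 7
  shelf 5: 7 = 7
  shelf 6: 7 = 7
That uses only 6 ≤ 7, so 7 shelves are enough.

Yes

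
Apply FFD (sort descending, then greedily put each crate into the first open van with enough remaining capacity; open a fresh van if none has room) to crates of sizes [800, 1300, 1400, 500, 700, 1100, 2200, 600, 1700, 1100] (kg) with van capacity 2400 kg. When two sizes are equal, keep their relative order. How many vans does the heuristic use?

Sorted descending: 2200, 1700, 1400, 1300, 1100, 1100, 800, 700, 600, 500.
  2200 → van 1 (new)  [load 2200/2400]
  1700 → van 2 (new)  [load 1700/2400]
  1400 → van 3 (new)  [load 1400/2400]
  1300 → van 4 (new)  [load 1300/2400]
  1100 → van 4  [load 2400/2400]
  1100 → van 5 (new)  [load 1100/2400]
  800 → van 3  [load 2200/2400]
  700 → van 2  [load 2400/2400]
  600 → van 5  [load 1700/2400]
  500 → van 5  [load 2200/2400]
5 vans opened.

5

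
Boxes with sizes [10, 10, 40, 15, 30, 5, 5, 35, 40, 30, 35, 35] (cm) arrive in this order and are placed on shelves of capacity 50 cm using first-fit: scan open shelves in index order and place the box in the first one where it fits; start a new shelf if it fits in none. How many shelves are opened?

8

  10 → shelf 1 (new)  [load 10/50]
  10 → shelf 1  [load 20/50]
  40 → shelf 2 (new)  [load 40/50]
  15 → shelf 1  [load 35/50]
  30 → shelf 3 (new)  [load 30/50]
  5 → shelf 1  [load 40/50]
  5 → shelf 1  [load 45/50]
  35 → shelf 4 (new)  [load 35/50]
  40 → shelf 5 (new)  [load 40/50]
  30 → shelf 6 (new)  [load 30/50]
  35 → shelf 7 (new)  [load 35/50]
  35 → shelf 8 (new)  [load 35/50]
8 shelves opened.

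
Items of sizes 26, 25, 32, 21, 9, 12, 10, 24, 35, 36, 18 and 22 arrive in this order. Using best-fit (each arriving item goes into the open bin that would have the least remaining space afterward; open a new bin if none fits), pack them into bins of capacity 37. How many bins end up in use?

9

  26 → bin 1 (new)  [load 26/37]
  25 → bin 2 (new)  [load 25/37]
  32 → bin 3 (new)  [load 32/37]
  21 → bin 4 (new)  [load 21/37]
  9 → bin 1  [load 35/37]
  12 → bin 2  [load 37/37]
  10 → bin 4  [load 31/37]
  24 → bin 5 (new)  [load 24/37]
  35 → bin 6 (new)  [load 35/37]
  36 → bin 7 (new)  [load 36/37]
  18 → bin 8 (new)  [load 18/37]
  22 → bin 9 (new)  [load 22/37]
9 bins opened.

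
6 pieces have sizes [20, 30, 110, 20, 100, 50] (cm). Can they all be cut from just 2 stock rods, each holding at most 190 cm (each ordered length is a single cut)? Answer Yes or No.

Yes

A valid assignment using 2 stock rods:
  stock rod 1: 110 + 50 + 30 = 190
  stock rod 2: 100 + 20 + 20 = 140
Every load is within 190 cm, so 2 stock rods suffice.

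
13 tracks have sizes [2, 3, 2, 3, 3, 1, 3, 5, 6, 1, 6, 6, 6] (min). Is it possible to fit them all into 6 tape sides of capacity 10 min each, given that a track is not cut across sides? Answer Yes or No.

A valid assignment using 5 tape sides:
  side 1: 6 + 3 + 1 = 10
  side 2: 6 + 3 + 1 = 10
  side 3: 6 + 3 = 9
  side 4: 6 + 3 = 9
  side 5: 5 + 2 + 2 = 9
That uses only 5 ≤ 6, so 6 tape sides are enough.

Yes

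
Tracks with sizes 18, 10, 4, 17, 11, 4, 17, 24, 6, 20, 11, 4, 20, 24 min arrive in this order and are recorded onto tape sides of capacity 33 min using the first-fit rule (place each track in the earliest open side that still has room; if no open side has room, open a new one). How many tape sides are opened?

7

  18 → side 1 (new)  [load 18/33]
  10 → side 1  [load 28/33]
  4 → side 1  [load 32/33]
  17 → side 2 (new)  [load 17/33]
  11 → side 2  [load 28/33]
  4 → side 2  [load 32/33]
  17 → side 3 (new)  [load 17/33]
  24 → side 4 (new)  [load 24/33]
  6 → side 3  [load 23/33]
  20 → side 5 (new)  [load 20/33]
  11 → side 5  [load 31/33]
  4 → side 3  [load 27/33]
  20 → side 6 (new)  [load 20/33]
  24 → side 7 (new)  [load 24/33]
7 tape sides opened.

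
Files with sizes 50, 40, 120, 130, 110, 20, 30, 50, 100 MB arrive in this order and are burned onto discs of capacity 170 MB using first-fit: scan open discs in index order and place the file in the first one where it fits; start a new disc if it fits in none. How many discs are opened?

  50 → disc 1 (new)  [load 50/170]
  40 → disc 1  [load 90/170]
  120 → disc 2 (new)  [load 120/170]
  130 → disc 3 (new)  [load 130/170]
  110 → disc 4 (new)  [load 110/170]
  20 → disc 1  [load 110/170]
  30 → disc 1  [load 140/170]
  50 → disc 2  [load 170/170]
  100 → disc 5 (new)  [load 100/170]
5 discs opened.

5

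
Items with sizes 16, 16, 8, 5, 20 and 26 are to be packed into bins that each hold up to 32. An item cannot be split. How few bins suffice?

Total = 26 + 20 + 16 + 16 + 8 + 5 = 91.
Lower bound: ⌈91/32⌉ = 3 bins.
A packing using 3 bins:
  bin 1: 26 + 5 = 31
  bin 2: 20 + 8 = 28
  bin 3: 16 + 16 = 32
This matches the lower bound, so 3 is optimal.

3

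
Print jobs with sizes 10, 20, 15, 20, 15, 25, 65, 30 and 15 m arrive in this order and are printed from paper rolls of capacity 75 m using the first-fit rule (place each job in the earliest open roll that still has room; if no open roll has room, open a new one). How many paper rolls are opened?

  10 → roll 1 (new)  [load 10/75]
  20 → roll 1  [load 30/75]
  15 → roll 1  [load 45/75]
  20 → roll 1  [load 65/75]
  15 → roll 2 (new)  [load 15/75]
  25 → roll 2  [load 40/75]
  65 → roll 3 (new)  [load 65/75]
  30 → roll 2  [load 70/75]
  15 → roll 4 (new)  [load 15/75]
4 paper rolls opened.

4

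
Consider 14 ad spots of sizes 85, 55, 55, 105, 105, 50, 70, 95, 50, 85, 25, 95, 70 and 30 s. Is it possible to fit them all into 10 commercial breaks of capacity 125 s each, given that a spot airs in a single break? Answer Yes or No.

Yes

A valid assignment using 9 commercial breaks:
  break 1: 105 = 105
  break 2: 105 = 105
  break 3: 95 + 30 = 125
  break 4: 95 + 25 = 120
  break 5: 85 = 85
  break 6: 85 = 85
  break 7: 70 + 55 = 125
  break 8: 70 + 55 = 125
  break 9: 50 + 50 = 100
That uses only 9 ≤ 10, so 10 commercial breaks are enough.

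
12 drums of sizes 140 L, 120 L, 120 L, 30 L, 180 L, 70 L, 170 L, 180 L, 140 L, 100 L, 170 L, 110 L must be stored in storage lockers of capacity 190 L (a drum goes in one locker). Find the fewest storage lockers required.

Total = 180 + 180 + 170 + 170 + 140 + 140 + 120 + 120 + 110 + 100 + 70 + 30 = 1530 L.
Lower bound: ⌈1530/190⌉ = 9 storage lockers.
Also, 10 drums each exceed 95 L, and no two of those can share a locker, so at least 10 storage lockers are needed.
A packing using 10 storage lockers:
  locker 1: 180 = 180
  locker 2: 180 = 180
  locker 3: 170 = 170
  locker 4: 170 = 170
  locker 5: 140 + 30 = 170
  locker 6: 140 = 140
  locker 7: 120 + 70 = 190
  locker 8: 120 = 120
  locker 9: 110 = 110
  locker 10: 100 = 100
This matches the lower bound, so 10 is optimal.

10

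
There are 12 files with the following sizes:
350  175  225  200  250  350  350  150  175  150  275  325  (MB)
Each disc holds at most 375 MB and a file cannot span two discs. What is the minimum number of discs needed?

Total = 350 + 350 + 350 + 325 + 275 + 250 + 225 + 200 + 175 + 175 + 150 + 150 = 2975 MB.
Lower bound: ⌈2975/375⌉ = 8 discs.
A packing using 9 discs:
  disc 1: 350 = 350
  disc 2: 350 = 350
  disc 3: 350 = 350
  disc 4: 325 = 325
  disc 5: 275 = 275
  disc 6: 250 = 250
  disc 7: 225 + 150 = 375
  disc 8: 200 + 175 = 375
  disc 9: 175 + 150 = 325
No arrangement into 8 discs stays within capacity, so 9 is optimal.

9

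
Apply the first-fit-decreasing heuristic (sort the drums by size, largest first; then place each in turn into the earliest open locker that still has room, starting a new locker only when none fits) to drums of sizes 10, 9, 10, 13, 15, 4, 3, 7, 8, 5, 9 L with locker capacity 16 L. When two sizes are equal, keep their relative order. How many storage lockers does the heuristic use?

7

Sorted descending: 15, 13, 10, 10, 9, 9, 8, 7, 5, 4, 3.
  15 → locker 1 (new)  [load 15/16]
  13 → locker 2 (new)  [load 13/16]
  10 → locker 3 (new)  [load 10/16]
  10 → locker 4 (new)  [load 10/16]
  9 → locker 5 (new)  [load 9/16]
  9 → locker 6 (new)  [load 9/16]
  8 → locker 7 (new)  [load 8/16]
  7 → locker 5  [load 16/16]
  5 → locker 3  [load 15/16]
  4 → locker 4  [load 14/16]
  3 → locker 2  [load 16/16]
7 storage lockers opened.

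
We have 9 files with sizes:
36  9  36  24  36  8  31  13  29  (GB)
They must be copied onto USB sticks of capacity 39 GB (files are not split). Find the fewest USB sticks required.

6

Total = 36 + 36 + 36 + 31 + 29 + 24 + 13 + 9 + 8 = 222 GB.
Lower bound: ⌈222/39⌉ = 6 USB sticks.
A packing using 6 USB sticks:
  USB stick 1: 36 = 36
  USB stick 2: 36 = 36
  USB stick 3: 36 = 36
  USB stick 4: 31 + 8 = 39
  USB stick 5: 29 + 9 = 38
  USB stick 6: 24 + 13 = 37
This matches the lower bound, so 6 is optimal.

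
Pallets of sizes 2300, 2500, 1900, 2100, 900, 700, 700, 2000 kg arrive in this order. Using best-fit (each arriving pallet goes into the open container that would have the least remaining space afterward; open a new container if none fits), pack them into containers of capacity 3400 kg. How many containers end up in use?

  2300 → container 1 (new)  [load 2300/3400]
  2500 → container 2 (new)  [load 2500/3400]
  1900 → container 3 (new)  [load 1900/3400]
  2100 → container 4 (new)  [load 2100/3400]
  900 → container 2  [load 3400/3400]
  700 → container 1  [load 3000/3400]
  700 → container 4  [load 2800/3400]
  2000 → container 5 (new)  [load 2000/3400]
5 containers opened.

5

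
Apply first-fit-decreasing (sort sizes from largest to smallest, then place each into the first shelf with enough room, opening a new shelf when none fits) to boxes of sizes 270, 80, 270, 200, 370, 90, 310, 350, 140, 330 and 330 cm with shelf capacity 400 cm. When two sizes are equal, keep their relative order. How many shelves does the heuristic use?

Sorted descending: 370, 350, 330, 330, 310, 270, 270, 200, 140, 90, 80.
  370 → shelf 1 (new)  [load 370/400]
  350 → shelf 2 (new)  [load 350/400]
  330 → shelf 3 (new)  [load 330/400]
  330 → shelf 4 (new)  [load 330/400]
  310 → shelf 5 (new)  [load 310/400]
  270 → shelf 6 (new)  [load 270/400]
  270 → shelf 7 (new)  [load 270/400]
  200 → shelf 8 (new)  [load 200/400]
  140 → shelf 8  [load 340/400]
  90 → shelf 5  [load 400/400]
  80 → shelf 6  [load 350/400]
8 shelves opened.

8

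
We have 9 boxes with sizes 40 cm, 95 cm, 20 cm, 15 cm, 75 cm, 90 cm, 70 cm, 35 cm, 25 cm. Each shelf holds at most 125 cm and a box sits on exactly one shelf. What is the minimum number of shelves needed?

Total = 95 + 90 + 75 + 70 + 40 + 35 + 25 + 20 + 15 = 465 cm.
Lower bound: ⌈465/125⌉ = 4 shelves.
A packing using 4 shelves:
  shelf 1: 95 + 25 = 120
  shelf 2: 90 + 35 = 125
  shelf 3: 75 + 40 = 115
  shelf 4: 70 + 20 + 15 = 105
This matches the lower bound, so 4 is optimal.

4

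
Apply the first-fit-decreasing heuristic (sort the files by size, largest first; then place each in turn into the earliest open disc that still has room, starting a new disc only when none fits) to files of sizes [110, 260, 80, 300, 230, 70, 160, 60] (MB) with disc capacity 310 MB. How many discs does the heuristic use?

5

Sorted descending: 300, 260, 230, 160, 110, 80, 70, 60.
  300 → disc 1 (new)  [load 300/310]
  260 → disc 2 (new)  [load 260/310]
  230 → disc 3 (new)  [load 230/310]
  160 → disc 4 (new)  [load 160/310]
  110 → disc 4  [load 270/310]
  80 → disc 3  [load 310/310]
  70 → disc 5 (new)  [load 70/310]
  60 → disc 5  [load 130/310]
5 discs opened.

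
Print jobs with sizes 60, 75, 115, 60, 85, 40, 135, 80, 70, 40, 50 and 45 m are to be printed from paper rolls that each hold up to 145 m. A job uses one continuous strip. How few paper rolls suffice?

7

Total = 135 + 115 + 85 + 80 + 75 + 70 + 60 + 60 + 50 + 45 + 40 + 40 = 855 m.
Lower bound: ⌈855/145⌉ = 6 paper rolls.
A packing using 7 paper rolls:
  roll 1: 135 = 135
  roll 2: 115 = 115
  roll 3: 85 + 60 = 145
  roll 4: 80 + 60 = 140
  roll 5: 75 + 70 = 145
  roll 6: 50 + 45 + 40 = 135
  roll 7: 40 = 40
No arrangement into 6 paper rolls stays within capacity, so 7 is optimal.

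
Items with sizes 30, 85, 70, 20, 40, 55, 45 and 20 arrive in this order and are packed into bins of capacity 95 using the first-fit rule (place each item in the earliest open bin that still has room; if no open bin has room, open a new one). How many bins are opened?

  30 → bin 1 (new)  [load 30/95]
  85 → bin 2 (new)  [load 85/95]
  70 → bin 3 (new)  [load 70/95]
  20 → bin 1  [load 50/95]
  40 → bin 1  [load 90/95]
  55 → bin 4 (new)  [load 55/95]
  45 → bin 5 (new)  [load 45/95]
  20 → bin 3  [load 90/95]
5 bins opened.

5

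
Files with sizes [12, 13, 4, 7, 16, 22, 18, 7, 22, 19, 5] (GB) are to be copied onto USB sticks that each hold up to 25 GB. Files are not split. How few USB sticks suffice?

7

Total = 22 + 22 + 19 + 18 + 16 + 13 + 12 + 7 + 7 + 5 + 4 = 145 GB.
Lower bound: ⌈145/25⌉ = 6 USB sticks.
A packing using 7 USB sticks:
  USB stick 1: 22 = 22
  USB stick 2: 22 = 22
  USB stick 3: 19 + 5 = 24
  USB stick 4: 18 + 7 = 25
  USB stick 5: 16 + 7 = 23
  USB stick 6: 13 + 12 = 25
  USB stick 7: 4 = 4
No arrangement into 6 USB sticks stays within capacity, so 7 is optimal.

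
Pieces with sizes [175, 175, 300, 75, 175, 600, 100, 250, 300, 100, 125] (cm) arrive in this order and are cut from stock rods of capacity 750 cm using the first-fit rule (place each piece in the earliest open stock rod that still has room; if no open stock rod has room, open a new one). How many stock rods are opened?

  175 → stock rod 1 (new)  [load 175/750]
  175 → stock rod 1  [load 350/750]
  300 → stock rod 1  [load 650/750]
  75 → stock rod 1  [load 725/750]
  175 → stock rod 2 (new)  [load 175/750]
  600 → stock rod 3 (new)  [load 600/750]
  100 → stock rod 2  [load 275/750]
  250 → stock rod 2  [load 525/750]
  300 → stock rod 4 (new)  [load 300/750]
  100 → stock rod 2  [load 625/750]
  125 → stock rod 2  [load 750/750]
4 stock rods opened.

4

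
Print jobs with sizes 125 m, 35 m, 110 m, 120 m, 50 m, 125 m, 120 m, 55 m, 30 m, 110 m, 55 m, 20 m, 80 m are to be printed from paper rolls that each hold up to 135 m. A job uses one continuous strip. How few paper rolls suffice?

Total = 125 + 125 + 120 + 120 + 110 + 110 + 80 + 55 + 55 + 50 + 35 + 30 + 20 = 1035 m.
Lower bound: ⌈1035/135⌉ = 8 paper rolls.
A packing using 9 paper rolls:
  roll 1: 125 = 125
  roll 2: 125 = 125
  roll 3: 120 = 120
  roll 4: 120 = 120
  roll 5: 110 + 20 = 130
  roll 6: 110 = 110
  roll 7: 80 + 55 = 135
  roll 8: 55 + 50 + 30 = 135
  roll 9: 35 = 35
No arrangement into 8 paper rolls stays within capacity, so 9 is optimal.

9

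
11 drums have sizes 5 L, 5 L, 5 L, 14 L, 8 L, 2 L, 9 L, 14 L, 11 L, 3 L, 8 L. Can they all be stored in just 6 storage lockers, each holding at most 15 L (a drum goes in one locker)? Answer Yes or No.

Yes

A valid assignment using 6 storage lockers:
  locker 1: 14 = 14
  locker 2: 14 = 14
  locker 3: 11 + 3 = 14
  locker 4: 9 + 5 = 14
  locker 5: 8 + 5 + 2 = 15
  locker 6: 8 + 5 = 13
Every load is within 15 L, so 6 storage lockers suffice.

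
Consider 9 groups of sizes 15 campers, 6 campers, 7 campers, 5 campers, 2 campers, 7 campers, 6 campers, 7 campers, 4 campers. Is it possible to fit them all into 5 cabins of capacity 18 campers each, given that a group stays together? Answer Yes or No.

Yes

A valid assignment using 4 cabins:
  cabin 1: 15 + 2 = 17
  cabin 2: 7 + 7 + 4 = 18
  cabin 3: 7 + 6 + 5 = 18
  cabin 4: 6 = 6
That uses only 4 ≤ 5, so 5 cabins are enough.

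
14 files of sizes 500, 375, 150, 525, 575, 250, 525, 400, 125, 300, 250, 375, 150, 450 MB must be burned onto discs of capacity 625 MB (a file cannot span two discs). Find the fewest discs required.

9

Total = 575 + 525 + 525 + 500 + 450 + 400 + 375 + 375 + 300 + 250 + 250 + 150 + 150 + 125 = 4950 MB.
Lower bound: ⌈4950/625⌉ = 8 discs.
A packing using 9 discs:
  disc 1: 575 = 575
  disc 2: 525 = 525
  disc 3: 525 = 525
  disc 4: 500 + 125 = 625
  disc 5: 450 + 150 = 600
  disc 6: 400 + 150 = 550
  disc 7: 375 + 250 = 625
  disc 8: 375 + 250 = 625
  disc 9: 300 = 300
No arrangement into 8 discs stays within capacity, so 9 is optimal.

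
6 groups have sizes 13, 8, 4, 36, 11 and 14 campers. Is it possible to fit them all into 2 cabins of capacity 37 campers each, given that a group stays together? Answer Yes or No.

No

Total = 86 campers; ⌈86/37⌉ = 3.
At least 3 cabins are required, but only 2 are allowed.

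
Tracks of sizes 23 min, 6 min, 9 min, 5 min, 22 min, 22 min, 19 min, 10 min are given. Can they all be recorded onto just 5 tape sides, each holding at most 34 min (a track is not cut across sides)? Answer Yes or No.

Yes

A valid assignment using 4 tape sides:
  side 1: 23 + 10 = 33
  side 2: 22 + 9 = 31
  side 3: 22 + 6 + 5 = 33
  side 4: 19 = 19
That uses only 4 ≤ 5, so 5 tape sides are enough.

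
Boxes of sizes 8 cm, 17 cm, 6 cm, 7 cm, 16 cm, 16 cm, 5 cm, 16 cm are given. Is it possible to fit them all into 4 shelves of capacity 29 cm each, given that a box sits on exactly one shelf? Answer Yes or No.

A valid assignment using 4 shelves:
  shelf 1: 17 + 8 = 25
  shelf 2: 16 + 7 + 6 = 29
  shelf 3: 16 + 5 = 21
  shelf 4: 16 = 16
Every load is within 29 cm, so 4 shelves suffice.

Yes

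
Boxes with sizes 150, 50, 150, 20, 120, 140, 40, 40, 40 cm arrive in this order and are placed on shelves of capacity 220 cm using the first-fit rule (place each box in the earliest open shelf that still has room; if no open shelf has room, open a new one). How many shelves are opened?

  150 → shelf 1 (new)  [load 150/220]
  50 → shelf 1  [load 200/220]
  150 → shelf 2 (new)  [load 150/220]
  20 → shelf 1  [load 220/220]
  120 → shelf 3 (new)  [load 120/220]
  140 → shelf 4 (new)  [load 140/220]
  40 → shelf 2  [load 190/220]
  40 → shelf 3  [load 160/220]
  40 → shelf 3  [load 200/220]
4 shelves opened.

4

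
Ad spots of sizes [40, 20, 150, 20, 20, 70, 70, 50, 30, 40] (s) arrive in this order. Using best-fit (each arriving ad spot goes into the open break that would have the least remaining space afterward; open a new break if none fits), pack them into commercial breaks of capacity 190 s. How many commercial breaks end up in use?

  40 → break 1 (new)  [load 40/190]
  20 → break 1  [load 60/190]
  150 → break 2 (new)  [load 150/190]
  20 → break 2  [load 170/190]
  20 → break 2  [load 190/190]
  70 → break 1  [load 130/190]
  70 → break 3 (new)  [load 70/190]
  50 → break 1  [load 180/190]
  30 → break 3  [load 100/190]
  40 → break 3  [load 140/190]
3 commercial breaks opened.

3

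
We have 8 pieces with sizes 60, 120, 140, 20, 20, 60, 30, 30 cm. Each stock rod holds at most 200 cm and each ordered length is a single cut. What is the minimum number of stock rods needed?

3

Total = 140 + 120 + 60 + 60 + 30 + 30 + 20 + 20 = 480 cm.
Lower bound: ⌈480/200⌉ = 3 stock rods.
A packing using 3 stock rods:
  stock rod 1: 140 + 60 = 200
  stock rod 2: 120 + 60 + 20 = 200
  stock rod 3: 30 + 30 + 20 = 80
This matches the lower bound, so 3 is optimal.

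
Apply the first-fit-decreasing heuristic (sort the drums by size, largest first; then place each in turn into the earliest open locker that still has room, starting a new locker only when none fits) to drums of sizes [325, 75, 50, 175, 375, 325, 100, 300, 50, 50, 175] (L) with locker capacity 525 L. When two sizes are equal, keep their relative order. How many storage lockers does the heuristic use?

Sorted descending: 375, 325, 325, 300, 175, 175, 100, 75, 50, 50, 50.
  375 → locker 1 (new)  [load 375/525]
  325 → locker 2 (new)  [load 325/525]
  325 → locker 3 (new)  [load 325/525]
  300 → locker 4 (new)  [load 300/525]
  175 → locker 2  [load 500/525]
  175 → locker 3  [load 500/525]
  100 → locker 1  [load 475/525]
  75 → locker 4  [load 375/525]
  50 → locker 1  [load 525/525]
  50 → locker 4  [load 425/525]
  50 → locker 4  [load 475/525]
4 storage lockers opened.

4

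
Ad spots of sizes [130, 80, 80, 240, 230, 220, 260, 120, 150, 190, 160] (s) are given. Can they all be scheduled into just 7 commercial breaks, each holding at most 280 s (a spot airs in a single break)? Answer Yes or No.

Total = 1860 s; ⌈1860/280⌉ = 7.
The bound of 7 does not rule out 7, but exhaustive search shows no assignment into 7 commercial breaks of capacity 280 s exists — the minimum is 8.

No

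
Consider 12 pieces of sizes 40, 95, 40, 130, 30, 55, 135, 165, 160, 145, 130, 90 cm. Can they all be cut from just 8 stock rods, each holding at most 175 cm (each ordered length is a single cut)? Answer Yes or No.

Yes

A valid assignment using 8 stock rods:
  stock rod 1: 165 = 165
  stock rod 2: 160 = 160
  stock rod 3: 145 + 30 = 175
  stock rod 4: 135 + 40 = 175
  stock rod 5: 130 + 40 = 170
  stock rod 6: 130 = 130
  stock rod 7: 95 + 55 = 150
  stock rod 8: 90 = 90
Every load is within 175 cm, so 8 stock rods suffice.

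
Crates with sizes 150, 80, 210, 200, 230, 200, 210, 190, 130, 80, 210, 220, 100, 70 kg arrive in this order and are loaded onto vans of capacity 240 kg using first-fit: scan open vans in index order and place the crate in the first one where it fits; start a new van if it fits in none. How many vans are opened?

  150 → van 1 (new)  [load 150/240]
  80 → van 1  [load 230/240]
  210 → van 2 (new)  [load 210/240]
  200 → van 3 (new)  [load 200/240]
  230 → van 4 (new)  [load 230/240]
  200 → van 5 (new)  [load 200/240]
  210 → van 6 (new)  [load 210/240]
  190 → van 7 (new)  [load 190/240]
  130 → van 8 (new)  [load 130/240]
  80 → van 8  [load 210/240]
  210 → van 9 (new)  [load 210/240]
  220 → van 10 (new)  [load 220/240]
  100 → van 11 (new)  [load 100/240]
  70 → van 11  [load 170/240]
11 vans opened.

11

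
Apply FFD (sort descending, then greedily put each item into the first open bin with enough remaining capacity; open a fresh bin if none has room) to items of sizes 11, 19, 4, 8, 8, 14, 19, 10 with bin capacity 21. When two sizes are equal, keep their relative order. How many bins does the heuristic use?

5

Sorted descending: 19, 19, 14, 11, 10, 8, 8, 4.
  19 → bin 1 (new)  [load 19/21]
  19 → bin 2 (new)  [load 19/21]
  14 → bin 3 (new)  [load 14/21]
  11 → bin 4 (new)  [load 11/21]
  10 → bin 4  [load 21/21]
  8 → bin 5 (new)  [load 8/21]
  8 → bin 5  [load 16/21]
  4 → bin 3  [load 18/21]
5 bins opened.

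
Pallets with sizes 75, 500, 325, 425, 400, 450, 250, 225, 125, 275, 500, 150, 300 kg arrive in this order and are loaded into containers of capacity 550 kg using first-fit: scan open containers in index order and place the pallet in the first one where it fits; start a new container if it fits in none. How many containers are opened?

  75 → container 1 (new)  [load 75/550]
  500 → container 2 (new)  [load 500/550]
  325 → container 1  [load 400/550]
  425 → container 3 (new)  [load 425/550]
  400 → container 4 (new)  [load 400/550]
  450 → container 5 (new)  [load 450/550]
  250 → container 6 (new)  [load 250/550]
  225 → container 6  [load 475/550]
  125 → container 1  [load 525/550]
  275 → container 7 (new)  [load 275/550]
  500 → container 8 (new)  [load 500/550]
  150 → container 4  [load 550/550]
  300 → container 9 (new)  [load 300/550]
9 containers opened.

9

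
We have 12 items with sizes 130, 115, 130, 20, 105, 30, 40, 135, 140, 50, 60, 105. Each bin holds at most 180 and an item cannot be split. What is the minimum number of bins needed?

7

Total = 140 + 135 + 130 + 130 + 115 + 105 + 105 + 60 + 50 + 40 + 30 + 20 = 1060.
Lower bound: ⌈1060/180⌉ = 6 bins.
Also, 7 items each exceed 90, and no two of those can share a bin, so at least 7 bins are needed.
A packing using 7 bins:
  bin 1: 140 + 40 = 180
  bin 2: 135 + 30 = 165
  bin 3: 130 + 50 = 180
  bin 4: 130 + 20 = 150
  bin 5: 115 + 60 = 175
  bin 6: 105 = 105
  bin 7: 105 = 105
This matches the lower bound, so 7 is optimal.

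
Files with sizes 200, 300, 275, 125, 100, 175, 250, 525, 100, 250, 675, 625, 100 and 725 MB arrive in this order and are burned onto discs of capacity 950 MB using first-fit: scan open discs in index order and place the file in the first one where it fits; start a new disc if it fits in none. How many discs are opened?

  200 → disc 1 (new)  [load 200/950]
  300 → disc 1  [load 500/950]
  275 → disc 1  [load 775/950]
  125 → disc 1  [load 900/950]
  100 → disc 2 (new)  [load 100/950]
  175 → disc 2  [load 275/950]
  250 → disc 2  [load 525/950]
  525 → disc 3 (new)  [load 525/950]
  100 → disc 2  [load 625/950]
  250 → disc 2  [load 875/950]
  675 → disc 4 (new)  [load 675/950]
  625 → disc 5 (new)  [load 625/950]
  100 → disc 3  [load 625/950]
  725 → disc 6 (new)  [load 725/950]
6 discs opened.

6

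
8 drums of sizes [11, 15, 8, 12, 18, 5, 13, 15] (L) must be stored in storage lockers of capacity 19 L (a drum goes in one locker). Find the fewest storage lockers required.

Total = 18 + 15 + 15 + 13 + 12 + 11 + 8 + 5 = 97 L.
Lower bound: ⌈97/19⌉ = 6 storage lockers.
A packing using 6 storage lockers:
  locker 1: 18 = 18
  locker 2: 15 = 15
  locker 3: 15 = 15
  locker 4: 13 + 5 = 18
  locker 5: 12 = 12
  locker 6: 11 + 8 = 19
This matches the lower bound, so 6 is optimal.

6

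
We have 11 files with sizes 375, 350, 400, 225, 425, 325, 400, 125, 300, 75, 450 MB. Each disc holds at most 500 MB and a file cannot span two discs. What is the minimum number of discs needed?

9

Total = 450 + 425 + 400 + 400 + 375 + 350 + 325 + 300 + 225 + 125 + 75 = 3450 MB.
Lower bound: ⌈3450/500⌉ = 7 discs.
Also, 8 files each exceed 250 MB, and no two of those can share a disc, so at least 8 discs are needed.
A packing using 9 discs:
  disc 1: 450 = 450
  disc 2: 425 + 75 = 500
  disc 3: 400 = 400
  disc 4: 400 = 400
  disc 5: 375 + 125 = 500
  disc 6: 350 = 350
  disc 7: 325 = 325
  disc 8: 300 = 300
  disc 9: 225 = 225
No arrangement into 8 discs stays within capacity, so 9 is optimal.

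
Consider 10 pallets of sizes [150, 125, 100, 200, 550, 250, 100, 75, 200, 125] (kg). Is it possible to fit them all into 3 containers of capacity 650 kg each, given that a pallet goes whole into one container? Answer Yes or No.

Yes

A valid assignment using 3 containers:
  container 1: 550 + 100 = 650
  container 2: 250 + 200 + 200 = 650
  container 3: 150 + 125 + 125 + 100 + 75 = 575
Every load is within 650 kg, so 3 containers suffice.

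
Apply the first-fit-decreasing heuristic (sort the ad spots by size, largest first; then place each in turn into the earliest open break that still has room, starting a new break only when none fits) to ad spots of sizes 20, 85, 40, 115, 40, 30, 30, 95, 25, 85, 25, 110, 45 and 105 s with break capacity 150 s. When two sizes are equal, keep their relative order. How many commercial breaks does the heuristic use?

6

Sorted descending: 115, 110, 105, 95, 85, 85, 45, 40, 40, 30, 30, 25, 25, 20.
  115 → break 1 (new)  [load 115/150]
  110 → break 2 (new)  [load 110/150]
  105 → break 3 (new)  [load 105/150]
  95 → break 4 (new)  [load 95/150]
  85 → break 5 (new)  [load 85/150]
  85 → break 6 (new)  [load 85/150]
  45 → break 3  [load 150/150]
  40 → break 2  [load 150/150]
  40 → break 4  [load 135/150]
  30 → break 1  [load 145/150]
  30 → break 5  [load 115/150]
  25 → break 5  [load 140/150]
  25 → break 6  [load 110/150]
  20 → break 6  [load 130/150]
6 commercial breaks opened.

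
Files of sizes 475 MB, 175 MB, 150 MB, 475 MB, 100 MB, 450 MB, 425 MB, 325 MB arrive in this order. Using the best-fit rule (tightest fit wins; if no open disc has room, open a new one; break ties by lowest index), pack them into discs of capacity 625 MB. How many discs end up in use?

  475 → disc 1 (new)  [load 475/625]
  175 → disc 2 (new)  [load 175/625]
  150 → disc 1  [load 625/625]
  475 → disc 3 (new)  [load 475/625]
  100 → disc 3  [load 575/625]
  450 → disc 2  [load 625/625]
  425 → disc 4 (new)  [load 425/625]
  325 → disc 5 (new)  [load 325/625]
5 discs opened.

5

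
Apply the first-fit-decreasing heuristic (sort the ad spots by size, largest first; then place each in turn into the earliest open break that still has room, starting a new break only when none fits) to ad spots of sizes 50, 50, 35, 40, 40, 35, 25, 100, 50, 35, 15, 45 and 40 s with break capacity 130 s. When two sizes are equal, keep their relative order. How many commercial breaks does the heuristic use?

Sorted descending: 100, 50, 50, 50, 45, 40, 40, 40, 35, 35, 35, 25, 15.
  100 → break 1 (new)  [load 100/130]
  50 → break 2 (new)  [load 50/130]
  50 → break 2  [load 100/130]
  50 → break 3 (new)  [load 50/130]
  45 → break 3  [load 95/130]
  40 → break 4 (new)  [load 40/130]
  40 → break 4  [load 80/130]
  40 → break 4  [load 120/130]
  35 → break 3  [load 130/130]
  35 → break 5 (new)  [load 35/130]
  35 → break 5  [load 70/130]
  25 → break 1  [load 125/130]
  15 → break 2  [load 115/130]
5 commercial breaks opened.

5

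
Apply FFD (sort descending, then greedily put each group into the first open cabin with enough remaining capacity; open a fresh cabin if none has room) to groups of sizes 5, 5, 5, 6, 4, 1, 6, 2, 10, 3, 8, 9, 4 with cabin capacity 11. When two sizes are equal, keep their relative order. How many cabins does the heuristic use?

7

Sorted descending: 10, 9, 8, 6, 6, 5, 5, 5, 4, 4, 3, 2, 1.
  10 → cabin 1 (new)  [load 10/11]
  9 → cabin 2 (new)  [load 9/11]
  8 → cabin 3 (new)  [load 8/11]
  6 → cabin 4 (new)  [load 6/11]
  6 → cabin 5 (new)  [load 6/11]
  5 → cabin 4  [load 11/11]
  5 → cabin 5  [load 11/11]
  5 → cabin 6 (new)  [load 5/11]
  4 → cabin 6  [load 9/11]
  4 → cabin 7 (new)  [load 4/11]
  3 → cabin 3  [load 11/11]
  2 → cabin 2  [load 11/11]
  1 → cabin 1  [load 11/11]
7 cabins opened.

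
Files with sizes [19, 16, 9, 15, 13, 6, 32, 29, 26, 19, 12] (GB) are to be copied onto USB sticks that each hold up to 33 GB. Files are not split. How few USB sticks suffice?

Total = 32 + 29 + 26 + 19 + 19 + 16 + 15 + 13 + 12 + 9 + 6 = 196 GB.
Lower bound: ⌈196/33⌉ = 6 USB sticks.
A packing using 7 USB sticks:
  USB stick 1: 32 = 32
  USB stick 2: 29 = 29
  USB stick 3: 26 + 6 = 32
  USB stick 4: 19 + 13 = 32
  USB stick 5: 19 + 12 = 31
  USB stick 6: 16 + 15 = 31
  USB stick 7: 9 = 9
No arrangement into 6 USB sticks stays within capacity, so 7 is optimal.

7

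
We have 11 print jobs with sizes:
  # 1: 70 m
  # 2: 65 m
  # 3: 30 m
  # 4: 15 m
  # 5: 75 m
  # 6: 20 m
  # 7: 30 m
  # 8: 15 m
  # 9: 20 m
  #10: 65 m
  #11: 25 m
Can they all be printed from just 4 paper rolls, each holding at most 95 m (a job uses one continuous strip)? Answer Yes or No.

Total = 430 m; ⌈430/95⌉ = 5.
At least 5 paper rolls are required, but only 4 are allowed.

No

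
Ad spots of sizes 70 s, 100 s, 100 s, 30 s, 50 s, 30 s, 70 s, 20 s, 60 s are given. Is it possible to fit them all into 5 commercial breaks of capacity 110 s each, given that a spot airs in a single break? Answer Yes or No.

Total = 530 s; ⌈530/110⌉ = 5.
The bound of 5 does not rule out 5, but exhaustive search shows no assignment into 5 commercial breaks of capacity 110 s exists — the minimum is 6.

No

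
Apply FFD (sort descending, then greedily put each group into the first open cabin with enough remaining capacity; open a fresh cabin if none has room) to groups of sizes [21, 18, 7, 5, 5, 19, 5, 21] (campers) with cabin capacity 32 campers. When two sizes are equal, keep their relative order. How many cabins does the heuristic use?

4

Sorted descending: 21, 21, 19, 18, 7, 5, 5, 5.
  21 → cabin 1 (new)  [load 21/32]
  21 → cabin 2 (new)  [load 21/32]
  19 → cabin 3 (new)  [load 19/32]
  18 → cabin 4 (new)  [load 18/32]
  7 → cabin 1  [load 28/32]
  5 → cabin 2  [load 26/32]
  5 → cabin 2  [load 31/32]
  5 → cabin 3  [load 24/32]
4 cabins opened.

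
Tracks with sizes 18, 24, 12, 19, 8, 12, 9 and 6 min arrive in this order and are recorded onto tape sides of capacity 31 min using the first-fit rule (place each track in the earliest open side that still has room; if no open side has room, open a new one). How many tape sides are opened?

4

  18 → side 1 (new)  [load 18/31]
  24 → side 2 (new)  [load 24/31]
  12 → side 1  [load 30/31]
  19 → side 3 (new)  [load 19/31]
  8 → side 3  [load 27/31]
  12 → side 4 (new)  [load 12/31]
  9 → side 4  [load 21/31]
  6 → side 2  [load 30/31]
4 tape sides opened.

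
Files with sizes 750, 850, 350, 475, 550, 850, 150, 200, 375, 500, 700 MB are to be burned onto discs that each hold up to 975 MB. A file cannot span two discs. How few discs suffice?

Total = 850 + 850 + 750 + 700 + 550 + 500 + 475 + 375 + 350 + 200 + 150 = 5750 MB.
Lower bound: ⌈5750/975⌉ = 6 discs.
A packing using 7 discs:
  disc 1: 850 = 850
  disc 2: 850 = 850
  disc 3: 750 + 200 = 950
  disc 4: 700 + 150 = 850
  disc 5: 550 + 375 = 925
  disc 6: 500 + 475 = 975
  disc 7: 350 = 350
No arrangement into 6 discs stays within capacity, so 7 is optimal.

7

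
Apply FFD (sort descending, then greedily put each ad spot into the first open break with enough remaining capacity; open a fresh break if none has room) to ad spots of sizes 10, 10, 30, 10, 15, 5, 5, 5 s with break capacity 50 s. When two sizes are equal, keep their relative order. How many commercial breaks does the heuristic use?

Sorted descending: 30, 15, 10, 10, 10, 5, 5, 5.
  30 → break 1 (new)  [load 30/50]
  15 → break 1  [load 45/50]
  10 → break 2 (new)  [load 10/50]
  10 → break 2  [load 20/50]
  10 → break 2  [load 30/50]
  5 → break 1  [load 50/50]
  5 → break 2  [load 35/50]
  5 → break 2  [load 40/50]
2 commercial breaks opened.

2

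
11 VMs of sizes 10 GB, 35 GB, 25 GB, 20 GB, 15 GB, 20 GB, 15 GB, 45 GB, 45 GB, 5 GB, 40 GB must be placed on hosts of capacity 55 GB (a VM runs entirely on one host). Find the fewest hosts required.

6

Total = 45 + 45 + 40 + 35 + 25 + 20 + 20 + 15 + 15 + 10 + 5 = 275 GB.
Lower bound: ⌈275/55⌉ = 5 hosts.
A packing using 6 hosts:
  host 1: 45 + 10 = 55
  host 2: 45 + 5 = 50
  host 3: 40 + 15 = 55
  host 4: 35 + 20 = 55
  host 5: 25 + 20 = 45
  host 6: 15 = 15
No arrangement into 5 hosts stays within capacity, so 6 is optimal.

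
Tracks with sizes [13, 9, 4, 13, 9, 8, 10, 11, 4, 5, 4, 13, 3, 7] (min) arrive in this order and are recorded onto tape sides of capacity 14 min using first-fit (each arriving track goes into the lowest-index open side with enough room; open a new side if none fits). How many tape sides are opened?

  13 → side 1 (new)  [load 13/14]
  9 → side 2 (new)  [load 9/14]
  4 → side 2  [load 13/14]
  13 → side 3 (new)  [load 13/14]
  9 → side 4 (new)  [load 9/14]
  8 → side 5 (new)  [load 8/14]
  10 → side 6 (new)  [load 10/14]
  11 → side 7 (new)  [load 11/14]
  4 → side 4  [load 13/14]
  5 → side 5  [load 13/14]
  4 → side 6  [load 14/14]
  13 → side 8 (new)  [load 13/14]
  3 → side 7  [load 14/14]
  7 → side 9 (new)  [load 7/14]
9 tape sides opened.

9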